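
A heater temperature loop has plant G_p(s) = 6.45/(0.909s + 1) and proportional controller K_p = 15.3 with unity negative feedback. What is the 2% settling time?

T_s ≈ 0.0365 s

Closed loop: T(s) = K_p·G_p/(1+K_p·G_p) = 98.69/(0.909s + 1 + 98.69), with pole at s = −(1 + 98.69)/0.909 = −109.7.
τ = 1/109.7 = 0.009119 s, so 2% settling time ≈ 4τ = 0.0365 s.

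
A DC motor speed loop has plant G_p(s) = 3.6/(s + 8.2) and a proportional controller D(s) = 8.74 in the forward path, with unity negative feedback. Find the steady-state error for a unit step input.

0.207

The loop is type 0. Static position error constant K_pos = D(0)·G_p(0) = 8.74·0.439 = 3.837.
Steady-state error to a unit step: e_ss = 1/(1+K_pos) = 1/4.837 = 0.207.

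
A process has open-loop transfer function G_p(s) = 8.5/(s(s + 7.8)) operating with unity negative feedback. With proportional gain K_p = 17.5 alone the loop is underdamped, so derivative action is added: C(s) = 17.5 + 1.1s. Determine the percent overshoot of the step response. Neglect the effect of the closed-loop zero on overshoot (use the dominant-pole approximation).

4.48%

Forward path: (17.5 + 1.1s)·8.5/(s(s+7.8)). The closed-loop characteristic equation is s² + (7.8 + 8.5·1.1)s + 8.5·17.5 = 0.
That is s² + 17.15s + 148.8 = 0, so ω_n = 12.2 rad/s and ζ = 17.15/(2·12.2) = 0.7031.
%OS = 100·exp(−πζ/√(1−ζ²)) = 4.48%.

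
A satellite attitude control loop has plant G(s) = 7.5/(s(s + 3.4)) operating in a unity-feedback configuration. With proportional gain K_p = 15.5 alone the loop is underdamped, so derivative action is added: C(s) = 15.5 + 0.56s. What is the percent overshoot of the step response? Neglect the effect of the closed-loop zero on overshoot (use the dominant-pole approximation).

Forward path: (15.5 + 0.56s)·7.5/(s(s+3.4)). The closed-loop characteristic equation is s² + (3.4 + 7.5·0.56)s + 7.5·15.5 = 0.
That is s² + 7.6s + 116.2 = 0, so ω_n = 10.78 rad/s and ζ = 7.6/(2·10.78) = 0.3524.
%OS = 100·exp(−πζ/√(1−ζ²)) = 30.6%.

30.6%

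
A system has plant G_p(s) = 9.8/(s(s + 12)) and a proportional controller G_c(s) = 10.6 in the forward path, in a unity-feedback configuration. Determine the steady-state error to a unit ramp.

0.116

The loop has one pole at the origin (type 1). Velocity error constant K_v = lim_{s→0} s·G_c(s)G_p(s) = 10.6·9.8/12 = 8.657.
Steady-state error to a unit ramp: e_ss = 1/K_v = 0.116.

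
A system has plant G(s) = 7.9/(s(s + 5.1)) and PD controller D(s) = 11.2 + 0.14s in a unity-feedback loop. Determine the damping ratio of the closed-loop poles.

ζ = 0.33

Forward path: (11.2 + 0.14s)·7.9/(s(s+5.1)). The closed-loop characteristic equation is s² + (5.1 + 7.9·0.14)s + 7.9·11.2 = 0.
That is s² + 6.206s + 88.48 = 0, so ω_n = 9.406 rad/s and ζ = 6.206/(2·9.406) = 0.3299.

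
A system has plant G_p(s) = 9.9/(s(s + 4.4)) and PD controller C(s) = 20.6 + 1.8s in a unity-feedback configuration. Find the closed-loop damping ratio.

Forward path: (20.6 + 1.8s)·9.9/(s(s+4.4)). The closed-loop characteristic equation is s² + (4.4 + 9.9·1.8)s + 9.9·20.6 = 0.
That is s² + 22.22s + 203.9 = 0, so ω_n = 14.28 rad/s and ζ = 22.22/(2·14.28) = 0.778.

ζ = 0.778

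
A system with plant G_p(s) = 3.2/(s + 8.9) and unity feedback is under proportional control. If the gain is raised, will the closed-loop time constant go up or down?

The closed-loop bandwidth 8.9+K_p·3.2 grows with K_p, so τ shrinks.

decrease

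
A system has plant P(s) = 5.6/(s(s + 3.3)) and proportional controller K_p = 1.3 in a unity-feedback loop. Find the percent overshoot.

The closed-loop denominator s² + 3.3s + 7.28 gives ω_n = √7.28 = 2.698 and ζ = 3.3/(2ω_n) = 0.6115.
%OS = 100·exp(−πζ/√(1−ζ²)) = 100·exp(−π·0.6115/√0.626) = 8.82%.

8.82%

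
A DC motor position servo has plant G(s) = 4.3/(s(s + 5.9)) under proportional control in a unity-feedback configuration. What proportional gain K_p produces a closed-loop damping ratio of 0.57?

K_p = 6.23

Closed-loop characteristic equation: s² + 5.9s + K_p·4.3 = 0.
So ω_n = √(4.3K_p) and 2ζω_n = 5.9, giving ζ = 5.9/(2√(4.3K_p)).
Setting ζ = 0.57: √(4.3K_p) = 5.9/(2·0.57) = 5.175, so K_p = 26.79/4.3 = 6.23.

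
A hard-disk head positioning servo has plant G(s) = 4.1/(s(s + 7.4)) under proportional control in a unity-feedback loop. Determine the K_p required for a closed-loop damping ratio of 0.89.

Closed-loop characteristic equation: s² + 7.4s + K_p·4.1 = 0.
So ω_n = √(4.1K_p) and 2ζω_n = 7.4, giving ζ = 7.4/(2√(4.1K_p)).
Setting ζ = 0.89: √(4.1K_p) = 7.4/(2·0.89) = 4.157, so K_p = 17.28/4.1 = 4.22.

K_p = 4.22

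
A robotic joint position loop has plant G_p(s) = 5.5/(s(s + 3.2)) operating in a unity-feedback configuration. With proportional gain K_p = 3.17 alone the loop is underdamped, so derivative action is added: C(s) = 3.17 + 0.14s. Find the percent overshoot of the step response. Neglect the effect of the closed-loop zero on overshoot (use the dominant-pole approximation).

18.3%

Forward path: (3.17 + 0.14s)·5.5/(s(s+3.2)). The closed-loop characteristic equation is s² + (3.2 + 5.5·0.14)s + 5.5·3.17 = 0.
That is s² + 3.97s + 17.43 = 0, so ω_n = 4.176 rad/s and ζ = 3.97/(2·4.176) = 0.4754.
%OS = 100·exp(−πζ/√(1−ζ²)) = 18.3%.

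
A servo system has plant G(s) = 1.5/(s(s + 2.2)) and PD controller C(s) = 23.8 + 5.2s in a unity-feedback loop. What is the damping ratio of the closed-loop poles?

ζ = 0.837

Forward path: (23.8 + 5.2s)·1.5/(s(s+2.2)). The closed-loop characteristic equation is s² + (2.2 + 1.5·5.2)s + 1.5·23.8 = 0.
That is s² + 10s + 35.7 = 0, so ω_n = 5.975 rad/s and ζ = 10/(2·5.975) = 0.8368.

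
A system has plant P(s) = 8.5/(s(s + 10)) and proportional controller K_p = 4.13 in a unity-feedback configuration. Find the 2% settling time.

From 1 + K_pP(s) = 0: s² + 10s + 35.1 = 0 ⇒ ω_n = 5.925, ζ = 0.8439.
2% settling time T_s ≈ 4/(ζω_n) = 4/5 = 0.8 s.

T_s ≈ 0.8 s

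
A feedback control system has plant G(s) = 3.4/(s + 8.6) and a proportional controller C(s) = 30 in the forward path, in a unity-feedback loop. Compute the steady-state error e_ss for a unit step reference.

The loop is type 0. Static position error constant K_pos = C(0)·G(0) = 30·0.3953 = 11.86.
Steady-state error to a unit step: e_ss = 1/(1+K_pos) = 1/12.86 = 0.0778.

0.0778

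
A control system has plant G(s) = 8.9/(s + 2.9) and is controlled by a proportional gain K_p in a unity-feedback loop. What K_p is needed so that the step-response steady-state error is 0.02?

For a type-0 loop with proportional control, e_ss = 1/(1 + K_p·G(0)).
G(0) = 3.069. Require 1/(1 + K_p·3.069) = 0.02, so 1 + 3.069·K_p = 50.
K_p = (50 − 1)/3.069 = 16.

K_p = 16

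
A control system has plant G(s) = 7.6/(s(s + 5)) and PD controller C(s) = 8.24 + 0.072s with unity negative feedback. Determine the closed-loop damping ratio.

Forward path: (8.24 + 0.072s)·7.6/(s(s+5)). The closed-loop characteristic equation is s² + (5 + 7.6·0.072)s + 7.6·8.24 = 0.
That is s² + 5.547s + 62.62 = 0, so ω_n = 7.914 rad/s and ζ = 5.547/(2·7.914) = 0.3505.

ζ = 0.35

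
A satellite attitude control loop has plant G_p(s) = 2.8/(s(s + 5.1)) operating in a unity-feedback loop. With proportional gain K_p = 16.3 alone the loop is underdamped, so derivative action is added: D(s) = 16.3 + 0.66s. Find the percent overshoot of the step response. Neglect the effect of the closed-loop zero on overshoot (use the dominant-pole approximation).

15.2%

Forward path: (16.3 + 0.66s)·2.8/(s(s+5.1)). The closed-loop characteristic equation is s² + (5.1 + 2.8·0.66)s + 2.8·16.3 = 0.
That is s² + 6.948s + 45.64 = 0, so ω_n = 6.756 rad/s and ζ = 6.948/(2·6.756) = 0.5142.
%OS = 100·exp(−πζ/√(1−ζ²)) = 15.2%.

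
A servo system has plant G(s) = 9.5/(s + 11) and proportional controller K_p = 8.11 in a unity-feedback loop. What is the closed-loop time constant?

τ = 0.0114 s

Closed-loop transfer function: T(s) = K_p·G(s)/(1 + K_p·G(s)) = 77.04/(s + 11 + 77.04) = 77.04/(s + 88.04).
Time constant τ = 1/88.04 = 0.0114 s.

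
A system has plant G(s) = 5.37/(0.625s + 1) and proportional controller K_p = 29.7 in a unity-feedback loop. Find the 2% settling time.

Closed loop: T(s) = K_p·G/(1+K_p·G) = 159.5/(0.625s + 1 + 159.5), with pole at s = −(1 + 159.5)/0.625 = −256.8.
τ = 1/256.8 = 0.003894 s, so 2% settling time ≈ 4τ = 0.0156 s.

T_s ≈ 0.0156 s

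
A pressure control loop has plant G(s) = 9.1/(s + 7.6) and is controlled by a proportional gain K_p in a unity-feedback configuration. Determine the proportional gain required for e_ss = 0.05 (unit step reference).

K_p = 15.9

The loop is type 0, so e_ss(step) = 1/(1 + K_pos) with K_pos = K_p·G(0).
G(0) = 1.197. Require 1/(1 + K_p·1.197) = 0.05, so 1 + 1.197·K_p = 20.
K_p = (20 − 1)/1.197 = 15.9.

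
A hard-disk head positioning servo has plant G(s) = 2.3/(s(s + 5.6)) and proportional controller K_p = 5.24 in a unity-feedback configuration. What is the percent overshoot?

1.38%

The closed-loop denominator s² + 5.6s + 12.05 gives ω_n = √12.05 = 3.472 and ζ = 5.6/(2ω_n) = 0.8065.
%OS = 100·exp(−πζ/√(1−ζ²)) = 100·exp(−π·0.8065/√0.3495) = 1.38%.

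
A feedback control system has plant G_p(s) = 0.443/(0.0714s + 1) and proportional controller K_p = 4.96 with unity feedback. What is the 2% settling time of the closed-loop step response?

Closed loop: T(s) = K_p·G_p/(1+K_p·G_p) = 2.197/(0.0714s + 1 + 2.197), with pole at s = −(1 + 2.197)/0.0714 = −44.78.
τ = 1/44.78 = 0.02233 s, so 2% settling time ≈ 4τ = 0.0893 s.

T_s ≈ 0.0893 s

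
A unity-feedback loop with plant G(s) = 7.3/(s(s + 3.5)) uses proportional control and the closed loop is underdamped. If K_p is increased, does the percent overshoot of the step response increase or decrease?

Characteristic equation s² + 3.5s + K_p·7.3 = 0: raising K_p raises ω_n while 2ζω_n = 3.5 is fixed, so ζ falls and overshoot grows.

increase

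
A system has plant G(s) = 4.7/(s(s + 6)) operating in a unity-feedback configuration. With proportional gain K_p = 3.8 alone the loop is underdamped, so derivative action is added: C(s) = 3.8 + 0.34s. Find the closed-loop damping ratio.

ζ = 0.899

Forward path: (3.8 + 0.34s)·4.7/(s(s+6)). The closed-loop characteristic equation is s² + (6 + 4.7·0.34)s + 4.7·3.8 = 0.
That is s² + 7.598s + 17.86 = 0, so ω_n = 4.226 rad/s and ζ = 7.598/(2·4.226) = 0.8989.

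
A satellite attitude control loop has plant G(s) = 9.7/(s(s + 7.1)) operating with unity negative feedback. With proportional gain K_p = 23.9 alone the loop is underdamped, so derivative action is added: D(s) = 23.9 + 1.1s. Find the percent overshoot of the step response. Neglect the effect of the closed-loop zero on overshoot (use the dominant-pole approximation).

Forward path: (23.9 + 1.1s)·9.7/(s(s+7.1)). The closed-loop characteristic equation is s² + (7.1 + 9.7·1.1)s + 9.7·23.9 = 0.
That is s² + 17.77s + 231.8 = 0, so ω_n = 15.23 rad/s and ζ = 17.77/(2·15.23) = 0.5835.
%OS = 100·exp(−πζ/√(1−ζ²)) = 10.5%.

10.5%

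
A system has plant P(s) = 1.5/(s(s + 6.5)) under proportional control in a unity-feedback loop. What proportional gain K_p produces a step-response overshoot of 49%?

From %OS = 100·exp(−πζ/√(1−ζ²)) = 49%, ζ = −ln(0.49)/√(π²+ln²(0.49)) = 0.2214.
Characteristic equation s² + 6.5s + 1.5K_p = 0 gives ζ = 6.5/(2√(1.5K_p)).
Setting ζ = 0.2214: √(1.5K_p) = 6.5/(2·0.2214) = 14.68, so K_p = 215.4/1.5 = 144.

K_p = 144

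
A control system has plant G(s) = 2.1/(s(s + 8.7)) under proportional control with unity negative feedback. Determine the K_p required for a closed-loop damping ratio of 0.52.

Closed-loop characteristic equation: s² + 8.7s + K_p·2.1 = 0.
So ω_n = √(2.1K_p) and 2ζω_n = 8.7, giving ζ = 8.7/(2√(2.1K_p)).
Setting ζ = 0.52: √(2.1K_p) = 8.7/(2·0.52) = 8.365, so K_p = 69.98/2.1 = 33.3.

K_p = 33.3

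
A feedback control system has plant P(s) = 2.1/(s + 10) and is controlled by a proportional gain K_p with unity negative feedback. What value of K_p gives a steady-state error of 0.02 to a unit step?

K_p = 233

For a type-0 loop with proportional control, e_ss = 1/(1 + K_p·P(0)).
P(0) = 0.21. Require 1/(1 + K_p·0.21) = 0.02, so 1 + 0.21·K_p = 50.
K_p = (50 − 1)/0.21 = 233.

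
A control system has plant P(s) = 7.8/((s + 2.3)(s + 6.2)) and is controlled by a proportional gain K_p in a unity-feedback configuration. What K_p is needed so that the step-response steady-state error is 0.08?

K_p = 21

The loop is type 0, so e_ss(step) = 1/(1 + K_pos) with K_pos = K_p·P(0).
P(0) = 0.547. Require 1/(1 + K_p·0.547) = 0.08, so 1 + 0.547·K_p = 12.5.
K_p = (12.5 − 1)/0.547 = 21.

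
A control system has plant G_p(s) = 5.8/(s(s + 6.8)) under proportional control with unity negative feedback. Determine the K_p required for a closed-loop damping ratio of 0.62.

K_p = 5.18

Closed-loop characteristic equation: s² + 6.8s + K_p·5.8 = 0.
So ω_n = √(5.8K_p) and 2ζω_n = 6.8, giving ζ = 6.8/(2√(5.8K_p)).
Setting ζ = 0.62: √(5.8K_p) = 6.8/(2·0.62) = 5.484, so K_p = 30.07/5.8 = 5.18.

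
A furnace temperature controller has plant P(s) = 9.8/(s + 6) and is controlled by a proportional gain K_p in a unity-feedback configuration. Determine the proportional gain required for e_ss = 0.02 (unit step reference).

K_p = 30

The loop is type 0, so e_ss(step) = 1/(1 + K_pos) with K_pos = K_p·P(0).
P(0) = 1.633. Require 1/(1 + K_p·1.633) = 0.02, so 1 + 1.633·K_p = 50.
K_p = (50 − 1)/1.633 = 30.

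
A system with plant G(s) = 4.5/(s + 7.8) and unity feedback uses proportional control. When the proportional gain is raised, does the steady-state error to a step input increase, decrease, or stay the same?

decrease

The position error constant K_pos = K_p·G(0) grows with K_p, and e_ss = 1/(1+K_pos) falls.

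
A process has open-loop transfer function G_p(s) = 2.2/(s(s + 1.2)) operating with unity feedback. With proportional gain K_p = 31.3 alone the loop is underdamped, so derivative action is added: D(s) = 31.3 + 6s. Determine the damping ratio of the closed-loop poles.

ζ = 0.868

Forward path: (31.3 + 6s)·2.2/(s(s+1.2)). The closed-loop characteristic equation is s² + (1.2 + 2.2·6)s + 2.2·31.3 = 0.
That is s² + 14.4s + 68.86 = 0, so ω_n = 8.298 rad/s and ζ = 14.4/(2·8.298) = 0.8677.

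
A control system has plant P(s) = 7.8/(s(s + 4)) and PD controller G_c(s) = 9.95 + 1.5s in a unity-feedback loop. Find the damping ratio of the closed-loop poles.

ζ = 0.891

Forward path: (9.95 + 1.5s)·7.8/(s(s+4)). The closed-loop characteristic equation is s² + (4 + 7.8·1.5)s + 7.8·9.95 = 0.
That is s² + 15.7s + 77.61 = 0, so ω_n = 8.81 rad/s and ζ = 15.7/(2·8.81) = 0.8911.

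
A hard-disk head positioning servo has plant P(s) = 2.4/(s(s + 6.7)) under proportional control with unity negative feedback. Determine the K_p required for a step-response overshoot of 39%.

From %OS = 100·exp(−πζ/√(1−ζ²)) = 39%, ζ = −ln(0.39)/√(π²+ln²(0.39)) = 0.2871.
Characteristic equation s² + 6.7s + 2.4K_p = 0 gives ζ = 6.7/(2√(2.4K_p)).
Setting ζ = 0.2871: √(2.4K_p) = 6.7/(2·0.2871) = 11.67, so K_p = 136.1/2.4 = 56.7.

K_p = 56.7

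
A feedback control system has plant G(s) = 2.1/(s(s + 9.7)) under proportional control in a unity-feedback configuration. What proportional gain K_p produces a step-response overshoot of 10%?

K_p = 32.1

From %OS = 100·exp(−πζ/√(1−ζ²)) = 10%, ζ = −ln(0.1)/√(π²+ln²(0.1)) = 0.5912.
Characteristic equation s² + 9.7s + 2.1K_p = 0 gives ζ = 9.7/(2√(2.1K_p)).
Setting ζ = 0.5912: √(2.1K_p) = 9.7/(2·0.5912) = 8.204, so K_p = 67.31/2.1 = 32.1.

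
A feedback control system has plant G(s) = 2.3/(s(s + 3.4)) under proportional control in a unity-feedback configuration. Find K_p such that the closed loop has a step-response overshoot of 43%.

From %OS = 100·exp(−πζ/√(1−ζ²)) = 43%, ζ = −ln(0.43)/√(π²+ln²(0.43)) = 0.2594.
Characteristic equation s² + 3.4s + 2.3K_p = 0 gives ζ = 3.4/(2√(2.3K_p)).
Setting ζ = 0.2594: √(2.3K_p) = 3.4/(2·0.2594) = 6.552, so K_p = 42.93/2.3 = 18.7.

K_p = 18.7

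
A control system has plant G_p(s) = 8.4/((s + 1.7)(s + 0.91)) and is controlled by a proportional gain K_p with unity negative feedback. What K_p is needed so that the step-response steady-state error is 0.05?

K_p = 3.5

Steady-state error for a unit step on this type-0 loop is 1/(1 + K_p·G_p(0)).
G_p(0) = 5.43. Require 1/(1 + K_p·5.43) = 0.05, so 1 + 5.43·K_p = 20.
K_p = (20 − 1)/5.43 = 3.5.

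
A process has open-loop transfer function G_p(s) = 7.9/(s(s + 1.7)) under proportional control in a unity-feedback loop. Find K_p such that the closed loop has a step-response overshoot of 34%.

K_p = 0.867

From %OS = 100·exp(−πζ/√(1−ζ²)) = 34%, ζ = −ln(0.34)/√(π²+ln²(0.34)) = 0.3248.
Characteristic equation s² + 1.7s + 7.9K_p = 0 gives ζ = 1.7/(2√(7.9K_p)).
Setting ζ = 0.3248: √(7.9K_p) = 1.7/(2·0.3248) = 2.617, so K_p = 6.85/7.9 = 0.867.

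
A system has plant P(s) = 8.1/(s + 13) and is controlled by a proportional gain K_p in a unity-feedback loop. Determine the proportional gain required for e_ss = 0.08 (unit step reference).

K_p = 18.5

Steady-state error for a unit step on this type-0 loop is 1/(1 + K_p·P(0)).
P(0) = 0.6231. Require 1/(1 + K_p·0.6231) = 0.08, so 1 + 0.6231·K_p = 12.5.
K_p = (12.5 − 1)/0.6231 = 18.5.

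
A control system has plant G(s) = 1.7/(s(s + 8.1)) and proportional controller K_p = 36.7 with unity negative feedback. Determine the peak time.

Closed-loop characteristic equation: s² + 8.1s + 62.39 = 0, so ω_n = 7.899 rad/s and ζ = 8.1/(2·7.899) = 0.5127.
Damped frequency ω_d = ω_n√(1−ζ²) = 6.781 rad/s, so peak time T_p = π/ω_d = 0.463 s.

T_p = 0.463 s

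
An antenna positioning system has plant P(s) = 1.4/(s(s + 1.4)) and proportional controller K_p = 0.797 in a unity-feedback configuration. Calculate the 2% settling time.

From 1 + K_pP(s) = 0: s² + 1.4s + 1.116 = 0 ⇒ ω_n = 1.056, ζ = 0.6627.
2% settling time T_s ≈ 4/(ζω_n) = 4/0.7 = 5.71 s.

T_s ≈ 5.71 s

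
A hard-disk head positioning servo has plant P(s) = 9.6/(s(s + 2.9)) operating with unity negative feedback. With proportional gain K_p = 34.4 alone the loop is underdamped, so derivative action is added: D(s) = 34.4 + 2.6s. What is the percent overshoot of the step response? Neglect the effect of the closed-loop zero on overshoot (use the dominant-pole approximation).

Forward path: (34.4 + 2.6s)·9.6/(s(s+2.9)). The closed-loop characteristic equation is s² + (2.9 + 9.6·2.6)s + 9.6·34.4 = 0.
That is s² + 27.86s + 330.2 = 0, so ω_n = 18.17 rad/s and ζ = 27.86/(2·18.17) = 0.7665.
%OS = 100·exp(−πζ/√(1−ζ²)) = 2.35%.

2.35%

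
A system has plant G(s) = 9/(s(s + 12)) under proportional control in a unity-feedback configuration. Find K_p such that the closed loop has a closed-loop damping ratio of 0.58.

Closed-loop characteristic equation: s² + 12s + K_p·9 = 0.
So ω_n = √(9K_p) and 2ζω_n = 12, giving ζ = 12/(2√(9K_p)).
Setting ζ = 0.58: √(9K_p) = 12/(2·0.58) = 10.34, so K_p = 107/9 = 11.9.

K_p = 11.9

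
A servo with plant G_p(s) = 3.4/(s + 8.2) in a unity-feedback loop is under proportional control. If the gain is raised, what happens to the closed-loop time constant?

decrease

Closed-loop pole is at s = −(8.2+K_p·3.4); larger K_p moves it further left, so τ = 1/(8.2+K_p·3.4) decreases.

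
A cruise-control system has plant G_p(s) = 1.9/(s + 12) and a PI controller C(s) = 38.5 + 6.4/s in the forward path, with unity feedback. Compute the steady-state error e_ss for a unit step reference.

The open loop C(s)G_p(s) has a pole at the origin (type 1), so the static position error constant is infinite and e_ss = 1/(1+∞) = 0.

0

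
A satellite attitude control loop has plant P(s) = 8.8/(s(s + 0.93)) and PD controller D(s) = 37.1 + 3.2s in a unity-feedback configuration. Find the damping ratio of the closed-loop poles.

ζ = 0.805

Forward path: (37.1 + 3.2s)·8.8/(s(s+0.93)). The closed-loop characteristic equation is s² + (0.93 + 8.8·3.2)s + 8.8·37.1 = 0.
That is s² + 29.09s + 326.5 = 0, so ω_n = 18.07 rad/s and ζ = 29.09/(2·18.07) = 0.805.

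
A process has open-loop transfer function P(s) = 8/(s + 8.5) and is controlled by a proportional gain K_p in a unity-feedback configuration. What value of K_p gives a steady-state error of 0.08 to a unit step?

K_p = 12.2

For a type-0 loop with proportional control, e_ss = 1/(1 + K_p·P(0)).
P(0) = 0.9412. Require 1/(1 + K_p·0.9412) = 0.08, so 1 + 0.9412·K_p = 12.5.
K_p = (12.5 − 1)/0.9412 = 12.2.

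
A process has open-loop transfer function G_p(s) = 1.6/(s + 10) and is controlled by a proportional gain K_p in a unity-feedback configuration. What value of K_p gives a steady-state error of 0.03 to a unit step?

K_p = 202

The loop is type 0, so e_ss(step) = 1/(1 + K_pos) with K_pos = K_p·G_p(0).
G_p(0) = 0.16. Require 1/(1 + K_p·0.16) = 0.03, so 1 + 0.16·K_p = 33.33.
K_p = (33.33 − 1)/0.16 = 202.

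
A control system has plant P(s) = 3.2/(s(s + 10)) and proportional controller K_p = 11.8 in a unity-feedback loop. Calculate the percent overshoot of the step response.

The closed-loop denominator s² + 10s + 37.76 gives ω_n = √37.76 = 6.145 and ζ = 10/(2ω_n) = 0.8137.
%OS = 100·exp(−πζ/√(1−ζ²)) = 100·exp(−π·0.8137/√0.3379) = 1.23%.

1.23%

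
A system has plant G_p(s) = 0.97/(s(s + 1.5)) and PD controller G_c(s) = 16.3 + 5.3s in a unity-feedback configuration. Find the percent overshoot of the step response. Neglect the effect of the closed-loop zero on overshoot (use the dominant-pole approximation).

Forward path: (16.3 + 5.3s)·0.97/(s(s+1.5)). The closed-loop characteristic equation is s² + (1.5 + 0.97·5.3)s + 0.97·16.3 = 0.
That is s² + 6.641s + 15.81 = 0, so ω_n = 3.976 rad/s and ζ = 6.641/(2·3.976) = 0.8351.
%OS = 100·exp(−πζ/√(1−ζ²)) = 0.849%.

0.849%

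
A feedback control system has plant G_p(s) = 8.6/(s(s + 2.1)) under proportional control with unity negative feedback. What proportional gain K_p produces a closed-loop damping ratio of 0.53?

K_p = 0.456

Closed-loop characteristic equation: s² + 2.1s + K_p·8.6 = 0.
So ω_n = √(8.6K_p) and 2ζω_n = 2.1, giving ζ = 2.1/(2√(8.6K_p)).
Setting ζ = 0.53: √(8.6K_p) = 2.1/(2·0.53) = 1.981, so K_p = 3.925/8.6 = 0.456.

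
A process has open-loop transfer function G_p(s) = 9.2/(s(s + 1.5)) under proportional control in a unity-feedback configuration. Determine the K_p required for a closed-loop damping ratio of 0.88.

K_p = 0.079

Closed-loop characteristic equation: s² + 1.5s + K_p·9.2 = 0.
So ω_n = √(9.2K_p) and 2ζω_n = 1.5, giving ζ = 1.5/(2√(9.2K_p)).
Setting ζ = 0.88: √(9.2K_p) = 1.5/(2·0.88) = 0.8523, so K_p = 0.7264/9.2 = 0.079.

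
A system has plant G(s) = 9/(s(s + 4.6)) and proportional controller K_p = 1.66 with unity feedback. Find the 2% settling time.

T_s ≈ 1.74 s

From 1 + K_pG(s) = 0: s² + 4.6s + 14.94 = 0 ⇒ ω_n = 3.865, ζ = 0.595.
2% settling time T_s ≈ 4/(ζω_n) = 4/2.3 = 1.74 s.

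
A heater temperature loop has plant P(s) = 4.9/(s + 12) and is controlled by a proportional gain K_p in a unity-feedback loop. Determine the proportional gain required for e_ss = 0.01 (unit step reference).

The loop is type 0, so e_ss(step) = 1/(1 + K_pos) with K_pos = K_p·P(0).
P(0) = 0.4083. Require 1/(1 + K_p·0.4083) = 0.01, so 1 + 0.4083·K_p = 100.
K_p = (100 − 1)/0.4083 = 242.

K_p = 242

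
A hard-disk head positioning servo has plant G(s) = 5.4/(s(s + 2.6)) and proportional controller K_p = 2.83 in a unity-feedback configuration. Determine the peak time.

From 1 + K_pG(s) = 0: s² + 2.6s + 15.28 = 0 ⇒ ω_n = 3.909, ζ = 0.3325.
Damped frequency ω_d = ω_n√(1−ζ²) = 3.687 rad/s, so peak time T_p = π/ω_d = 0.852 s.

T_p = 0.852 s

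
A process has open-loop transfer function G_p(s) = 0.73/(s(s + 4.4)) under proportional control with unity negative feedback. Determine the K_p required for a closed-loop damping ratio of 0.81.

Closed-loop characteristic equation: s² + 4.4s + K_p·0.73 = 0.
So ω_n = √(0.73K_p) and 2ζω_n = 4.4, giving ζ = 4.4/(2√(0.73K_p)).
Setting ζ = 0.81: √(0.73K_p) = 4.4/(2·0.81) = 2.716, so K_p = 7.377/0.73 = 10.1.

K_p = 10.1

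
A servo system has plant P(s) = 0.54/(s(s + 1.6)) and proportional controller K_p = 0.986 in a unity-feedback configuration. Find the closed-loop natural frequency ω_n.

The closed-loop denominator is s(s+1.6) + 0.986·0.54 = s² + 1.6s + 0.5324.
Matching s² + 2ζω_n s + ω_n²: ω_n = √0.5324 = 0.7297 rad/s and 2ζω_n = 1.6, so ζ = 1.6/(2·0.7297) = 1.1.

ω_n = 0.73 rad/s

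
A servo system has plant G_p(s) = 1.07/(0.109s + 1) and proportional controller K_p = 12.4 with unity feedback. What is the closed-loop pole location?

s = -130.9

Closed loop: T(s) = K_p·G_p/(1+K_p·G_p) = 13.27/(0.109s + 1 + 13.27), with pole at s = −(1 + 13.27)/0.109 = −130.9.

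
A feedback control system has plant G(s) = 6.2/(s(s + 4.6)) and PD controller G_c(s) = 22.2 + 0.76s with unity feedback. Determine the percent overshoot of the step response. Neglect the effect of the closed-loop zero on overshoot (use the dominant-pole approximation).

Forward path: (22.2 + 0.76s)·6.2/(s(s+4.6)). The closed-loop characteristic equation is s² + (4.6 + 6.2·0.76)s + 6.2·22.2 = 0.
That is s² + 9.312s + 137.6 = 0, so ω_n = 11.73 rad/s and ζ = 9.312/(2·11.73) = 0.3969.
%OS = 100·exp(−πζ/√(1−ζ²)) = 25.7%.

25.7%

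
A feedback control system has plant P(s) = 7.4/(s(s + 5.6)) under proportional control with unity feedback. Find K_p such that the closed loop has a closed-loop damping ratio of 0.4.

K_p = 6.62

Closed-loop characteristic equation: s² + 5.6s + K_p·7.4 = 0.
So ω_n = √(7.4K_p) and 2ζω_n = 5.6, giving ζ = 5.6/(2√(7.4K_p)).
Setting ζ = 0.4: √(7.4K_p) = 5.6/(2·0.4) = 7, so K_p = 49/7.4 = 6.62.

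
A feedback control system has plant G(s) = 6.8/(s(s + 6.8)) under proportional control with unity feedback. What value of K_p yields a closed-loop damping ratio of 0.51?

Closed-loop characteristic equation: s² + 6.8s + K_p·6.8 = 0.
So ω_n = √(6.8K_p) and 2ζω_n = 6.8, giving ζ = 6.8/(2√(6.8K_p)).
Setting ζ = 0.51: √(6.8K_p) = 6.8/(2·0.51) = 6.667, so K_p = 44.44/6.8 = 6.54.

K_p = 6.54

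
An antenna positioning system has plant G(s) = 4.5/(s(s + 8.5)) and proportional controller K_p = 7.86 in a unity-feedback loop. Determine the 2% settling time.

T_s ≈ 0.941 s

The closed-loop denominator s² + 8.5s + 35.37 gives ω_n = √35.37 = 5.947 and ζ = 8.5/(2ω_n) = 0.7146.
2% settling time T_s ≈ 4/(ζω_n) = 4/4.25 = 0.941 s.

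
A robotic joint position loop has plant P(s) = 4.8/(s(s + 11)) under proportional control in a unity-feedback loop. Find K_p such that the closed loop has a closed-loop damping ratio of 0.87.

K_p = 8.33

Closed-loop characteristic equation: s² + 11s + K_p·4.8 = 0.
So ω_n = √(4.8K_p) and 2ζω_n = 11, giving ζ = 11/(2√(4.8K_p)).
Setting ζ = 0.87: √(4.8K_p) = 11/(2·0.87) = 6.322, so K_p = 39.97/4.8 = 8.33.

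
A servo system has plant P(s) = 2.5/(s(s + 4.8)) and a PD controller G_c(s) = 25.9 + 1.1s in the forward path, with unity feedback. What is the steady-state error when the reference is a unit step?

0

The open loop G_c(s)P(s) has a pole at the origin (type 1), so the static position error constant is infinite and e_ss = 1/(1+∞) = 0.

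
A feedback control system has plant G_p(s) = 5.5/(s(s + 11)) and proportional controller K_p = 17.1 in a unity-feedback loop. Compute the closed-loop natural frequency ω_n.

With unity feedback the closed-loop characteristic equation is s² + 11s + 17.1·5.5 = s² + 11s + 94.05 = 0.
Matching s² + 2ζω_n s + ω_n²: ω_n = √94.05 = 9.698 rad/s and 2ζω_n = 11, so ζ = 11/(2·9.698) = 0.567.

ω_n = 9.7 rad/s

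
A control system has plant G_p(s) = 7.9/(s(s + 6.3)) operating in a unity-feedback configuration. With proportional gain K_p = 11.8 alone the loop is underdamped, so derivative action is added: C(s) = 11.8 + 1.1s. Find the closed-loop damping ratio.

Forward path: (11.8 + 1.1s)·7.9/(s(s+6.3)). The closed-loop characteristic equation is s² + (6.3 + 7.9·1.1)s + 7.9·11.8 = 0.
That is s² + 14.99s + 93.22 = 0, so ω_n = 9.655 rad/s and ζ = 14.99/(2·9.655) = 0.7763.

ζ = 0.776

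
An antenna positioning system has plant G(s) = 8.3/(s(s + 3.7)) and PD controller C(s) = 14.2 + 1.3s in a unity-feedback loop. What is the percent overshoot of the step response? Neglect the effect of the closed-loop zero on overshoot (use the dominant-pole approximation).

5.99%

Forward path: (14.2 + 1.3s)·8.3/(s(s+3.7)). The closed-loop characteristic equation is s² + (3.7 + 8.3·1.3)s + 8.3·14.2 = 0.
That is s² + 14.49s + 117.9 = 0, so ω_n = 10.86 rad/s and ζ = 14.49/(2·10.86) = 0.6674.
%OS = 100·exp(−πζ/√(1−ζ²)) = 5.99%.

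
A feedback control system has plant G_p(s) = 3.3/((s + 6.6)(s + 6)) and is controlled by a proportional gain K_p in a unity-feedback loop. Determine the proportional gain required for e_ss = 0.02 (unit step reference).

K_p = 588

For a type-0 loop with proportional control, e_ss = 1/(1 + K_p·G_p(0)).
G_p(0) = 0.08333. Require 1/(1 + K_p·0.08333) = 0.02, so 1 + 0.08333·K_p = 50.
K_p = (50 − 1)/0.08333 = 588.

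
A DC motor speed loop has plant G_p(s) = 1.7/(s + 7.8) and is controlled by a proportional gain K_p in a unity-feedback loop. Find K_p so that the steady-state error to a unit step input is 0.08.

For a type-0 loop with proportional control, e_ss = 1/(1 + K_p·G_p(0)).
G_p(0) = 0.2179. Require 1/(1 + K_p·0.2179) = 0.08, so 1 + 0.2179·K_p = 12.5.
K_p = (12.5 − 1)/0.2179 = 52.8.

K_p = 52.8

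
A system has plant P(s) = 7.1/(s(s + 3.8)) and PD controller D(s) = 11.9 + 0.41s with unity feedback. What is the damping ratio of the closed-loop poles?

Forward path: (11.9 + 0.41s)·7.1/(s(s+3.8)). The closed-loop characteristic equation is s² + (3.8 + 7.1·0.41)s + 7.1·11.9 = 0.
That is s² + 6.711s + 84.49 = 0, so ω_n = 9.192 rad/s and ζ = 6.711/(2·9.192) = 0.3651.

ζ = 0.365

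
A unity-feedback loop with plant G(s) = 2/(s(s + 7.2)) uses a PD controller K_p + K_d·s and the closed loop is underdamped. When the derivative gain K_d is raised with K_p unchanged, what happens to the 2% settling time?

decrease

Characteristic equation s² + (7.2 + 2K_d)s + 2K_p = 0: raising K_d increases ζω_n = (7.2+2K_d)/2 while the loop stays underdamped, so T_s ≈ 4/(ζω_n) decreases.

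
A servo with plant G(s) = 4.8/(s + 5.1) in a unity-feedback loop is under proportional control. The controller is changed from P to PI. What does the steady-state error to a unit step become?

Adding integral action puts a pole at s = 0 in the forward path, raising the system type to 1; a type-1 loop has zero steady-state error to a step.

0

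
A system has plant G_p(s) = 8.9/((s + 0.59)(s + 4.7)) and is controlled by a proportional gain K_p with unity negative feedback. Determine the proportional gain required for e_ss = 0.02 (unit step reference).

K_p = 15.3

For a type-0 loop with proportional control, e_ss = 1/(1 + K_p·G_p(0)).
G_p(0) = 3.21. Require 1/(1 + K_p·3.21) = 0.02, so 1 + 3.21·K_p = 50.
K_p = (50 − 1)/3.21 = 15.3.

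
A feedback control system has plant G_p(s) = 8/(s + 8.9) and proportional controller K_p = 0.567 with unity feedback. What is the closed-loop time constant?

τ = 0.0744 s

Closed-loop transfer function: T(s) = K_p·G_p(s)/(1 + K_p·G_p(s)) = 4.536/(s + 8.9 + 4.536) = 4.536/(s + 13.44).
Time constant τ = 1/13.44 = 0.0744 s.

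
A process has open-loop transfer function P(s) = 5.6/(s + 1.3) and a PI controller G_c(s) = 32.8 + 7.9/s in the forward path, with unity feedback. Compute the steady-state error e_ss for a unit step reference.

0

The open loop G_c(s)P(s) has a pole at the origin (type 1), so the static position error constant is infinite and e_ss = 1/(1+∞) = 0.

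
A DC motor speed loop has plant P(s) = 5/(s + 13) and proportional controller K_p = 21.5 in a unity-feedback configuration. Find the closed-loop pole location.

s = -120.5

Closed-loop transfer function: T(s) = K_p·P(s)/(1 + K_p·P(s)) = 107.5/(s + 13 + 107.5) = 107.5/(s + 120.5).
The closed-loop pole is at s = −120.5.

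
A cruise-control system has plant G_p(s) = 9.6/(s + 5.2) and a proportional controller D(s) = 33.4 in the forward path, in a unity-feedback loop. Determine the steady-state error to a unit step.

The loop is type 0. Static position error constant K_pos = D(0)·G_p(0) = 33.4·1.846 = 61.66.
Steady-state error to a unit step: e_ss = 1/(1+K_pos) = 1/62.66 = 0.016.

0.016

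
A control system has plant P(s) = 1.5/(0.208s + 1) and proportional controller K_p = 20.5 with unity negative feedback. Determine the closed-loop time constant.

τ = 0.00655 s

Closed loop: T(s) = K_p·P/(1+K_p·P) = 30.75/(0.208s + 1 + 30.75), with pole at s = −(1 + 30.75)/0.208 = −152.6.
Closed-loop time constant τ = 1/152.6 = 0.00655 s.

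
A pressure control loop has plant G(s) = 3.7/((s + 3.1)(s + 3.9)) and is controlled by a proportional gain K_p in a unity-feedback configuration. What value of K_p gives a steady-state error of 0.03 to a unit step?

K_p = 106

The loop is type 0, so e_ss(step) = 1/(1 + K_pos) with K_pos = K_p·G(0).
G(0) = 0.306. Require 1/(1 + K_p·0.306) = 0.03, so 1 + 0.306·K_p = 33.33.
K_p = (33.33 − 1)/0.306 = 106.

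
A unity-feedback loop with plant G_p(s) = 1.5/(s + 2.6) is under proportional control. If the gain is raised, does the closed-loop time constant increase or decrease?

The closed-loop bandwidth 2.6+K_p·1.5 grows with K_p, so τ shrinks.

decrease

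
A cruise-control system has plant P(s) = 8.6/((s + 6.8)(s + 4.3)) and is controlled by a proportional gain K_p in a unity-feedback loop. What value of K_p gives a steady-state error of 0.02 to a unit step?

Steady-state error for a unit step on this type-0 loop is 1/(1 + K_p·P(0)).
P(0) = 0.2941. Require 1/(1 + K_p·0.2941) = 0.02, so 1 + 0.2941·K_p = 50.
K_p = (50 − 1)/0.2941 = 167.

K_p = 167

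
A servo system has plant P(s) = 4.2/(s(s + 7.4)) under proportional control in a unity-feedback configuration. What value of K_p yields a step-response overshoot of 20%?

K_p = 15.7

From %OS = 100·exp(−πζ/√(1−ζ²)) = 20%, ζ = −ln(0.2)/√(π²+ln²(0.2)) = 0.4559.
Characteristic equation s² + 7.4s + 4.2K_p = 0 gives ζ = 7.4/(2√(4.2K_p)).
Setting ζ = 0.4559: √(4.2K_p) = 7.4/(2·0.4559) = 8.115, so K_p = 65.85/4.2 = 15.7.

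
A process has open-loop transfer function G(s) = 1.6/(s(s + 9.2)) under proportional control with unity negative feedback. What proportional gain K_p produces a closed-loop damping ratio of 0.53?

Closed-loop characteristic equation: s² + 9.2s + K_p·1.6 = 0.
So ω_n = √(1.6K_p) and 2ζω_n = 9.2, giving ζ = 9.2/(2√(1.6K_p)).
Setting ζ = 0.53: √(1.6K_p) = 9.2/(2·0.53) = 8.679, so K_p = 75.33/1.6 = 47.1.

K_p = 47.1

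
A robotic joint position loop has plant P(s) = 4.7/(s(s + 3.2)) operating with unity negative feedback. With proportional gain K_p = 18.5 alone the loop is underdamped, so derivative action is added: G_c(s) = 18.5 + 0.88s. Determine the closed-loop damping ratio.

Forward path: (18.5 + 0.88s)·4.7/(s(s+3.2)). The closed-loop characteristic equation is s² + (3.2 + 4.7·0.88)s + 4.7·18.5 = 0.
That is s² + 7.336s + 86.95 = 0, so ω_n = 9.325 rad/s and ζ = 7.336/(2·9.325) = 0.3934.

ζ = 0.393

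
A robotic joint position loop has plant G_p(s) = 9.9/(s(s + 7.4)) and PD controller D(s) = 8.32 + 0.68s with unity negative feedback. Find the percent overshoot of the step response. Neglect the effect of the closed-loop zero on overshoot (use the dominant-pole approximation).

2.03%

Forward path: (8.32 + 0.68s)·9.9/(s(s+7.4)). The closed-loop characteristic equation is s² + (7.4 + 9.9·0.68)s + 9.9·8.32 = 0.
That is s² + 14.13s + 82.37 = 0, so ω_n = 9.076 rad/s and ζ = 14.13/(2·9.076) = 0.7786.
%OS = 100·exp(−πζ/√(1−ζ²)) = 2.03%.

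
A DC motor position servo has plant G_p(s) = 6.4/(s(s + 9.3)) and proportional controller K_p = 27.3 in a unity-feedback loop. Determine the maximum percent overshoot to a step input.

From 1 + K_pG_p(s) = 0: s² + 9.3s + 174.7 = 0 ⇒ ω_n = 13.22, ζ = 0.3518.
%OS = 100·exp(−πζ/√(1−ζ²)) = 100·exp(−π·0.3518/√0.8762) = 30.7%.

30.7%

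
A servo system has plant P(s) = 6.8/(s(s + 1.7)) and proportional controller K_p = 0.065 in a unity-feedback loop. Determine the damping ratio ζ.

With unity feedback the closed-loop characteristic equation is s² + 1.7s + 0.065·6.8 = s² + 1.7s + 0.442 = 0.
So ω_n² = 0.442 ⇒ ω_n = 0.6648 rad/s, and ζ = 1.7/(2ω_n) = 1.28.

ζ = 1.28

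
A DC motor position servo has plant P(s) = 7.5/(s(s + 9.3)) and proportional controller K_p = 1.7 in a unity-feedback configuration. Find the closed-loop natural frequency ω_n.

With unity feedback the closed-loop characteristic equation is s² + 9.3s + 1.7·7.5 = s² + 9.3s + 12.75 = 0.
Matching s² + 2ζω_n s + ω_n²: ω_n = √12.75 = 3.571 rad/s and 2ζω_n = 9.3, so ζ = 9.3/(2·3.571) = 1.3.

ω_n = 3.57 rad/s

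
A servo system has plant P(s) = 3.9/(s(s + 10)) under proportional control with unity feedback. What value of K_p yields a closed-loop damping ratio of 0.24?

K_p = 111

Closed-loop characteristic equation: s² + 10s + K_p·3.9 = 0.
So ω_n = √(3.9K_p) and 2ζω_n = 10, giving ζ = 10/(2√(3.9K_p)).
Setting ζ = 0.24: √(3.9K_p) = 10/(2·0.24) = 20.83, so K_p = 434/3.9 = 111.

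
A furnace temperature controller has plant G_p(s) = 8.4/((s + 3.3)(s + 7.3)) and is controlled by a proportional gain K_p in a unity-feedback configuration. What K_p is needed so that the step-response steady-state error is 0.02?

K_p = 141

For a type-0 loop with proportional control, e_ss = 1/(1 + K_p·G_p(0)).
G_p(0) = 0.3487. Require 1/(1 + K_p·0.3487) = 0.02, so 1 + 0.3487·K_p = 50.
K_p = (50 − 1)/0.3487 = 141.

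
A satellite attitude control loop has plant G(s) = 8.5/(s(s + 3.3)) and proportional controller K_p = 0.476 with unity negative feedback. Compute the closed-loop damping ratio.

With unity feedback the closed-loop characteristic equation is s² + 3.3s + 0.476·8.5 = s² + 3.3s + 4.046 = 0.
Matching s² + 2ζω_n s + ω_n²: ω_n = √4.046 = 2.011 rad/s and 2ζω_n = 3.3, so ζ = 3.3/(2·2.011) = 0.82.

ζ = 0.82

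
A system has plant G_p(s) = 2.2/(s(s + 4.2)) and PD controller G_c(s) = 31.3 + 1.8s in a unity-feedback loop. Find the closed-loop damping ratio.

Forward path: (31.3 + 1.8s)·2.2/(s(s+4.2)). The closed-loop characteristic equation is s² + (4.2 + 2.2·1.8)s + 2.2·31.3 = 0.
That is s² + 8.16s + 68.86 = 0, so ω_n = 8.298 rad/s and ζ = 8.16/(2·8.298) = 0.4917.

ζ = 0.492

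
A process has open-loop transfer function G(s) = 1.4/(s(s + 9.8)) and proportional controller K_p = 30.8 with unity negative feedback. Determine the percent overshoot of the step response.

Closed-loop characteristic equation: s² + 9.8s + 43.12 = 0, so ω_n = 6.567 rad/s and ζ = 9.8/(2·6.567) = 0.7462.
%OS = 100·exp(−πζ/√(1−ζ²)) = 100·exp(−π·0.7462/√0.4432) = 2.96%.

2.96%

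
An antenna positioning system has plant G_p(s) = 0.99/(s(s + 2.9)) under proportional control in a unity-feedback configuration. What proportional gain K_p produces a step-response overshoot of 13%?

From %OS = 100·exp(−πζ/√(1−ζ²)) = 13%, ζ = −ln(0.13)/√(π²+ln²(0.13)) = 0.5446.
Characteristic equation s² + 2.9s + 0.99K_p = 0 gives ζ = 2.9/(2√(0.99K_p)).
Setting ζ = 0.5446: √(0.99K_p) = 2.9/(2·0.5446) = 2.662, so K_p = 7.088/0.99 = 7.16.

K_p = 7.16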